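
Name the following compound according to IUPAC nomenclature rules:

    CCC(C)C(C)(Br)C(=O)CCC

5-bromo-5,6-dimethyloctan-4-one

Counting along the main chain through the carbonyl gives 8 carbons: the parent is octane.
A ketone (C=O on an internal carbon) is the principal characteristic group, giving the suffix -one.
Choose the numbering such that numbering from this end puts the carbonyl group at C-4 rather than C-5.
With this numbering: the carbonyl at C-4; a bromo group at C-5; methyl groups at C-5 and C-6.
Prefixes are listed alphabetically: bromo, methyl.
Putting it together: 5-bromo-5,6-dimethyloctan-4-one.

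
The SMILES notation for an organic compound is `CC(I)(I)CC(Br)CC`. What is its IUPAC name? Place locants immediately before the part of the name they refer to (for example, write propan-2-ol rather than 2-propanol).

4-bromo-2,2-diiodohexane

The parent chain contains 6 carbons (hexane).
Number the chain so that the substituent locant set {2,2,4} is lower than {3,5,5} at the first point of difference.
With this numbering: a bromo group at C-4; two iodo groups at C-2.
Substituent prefixes are cited in alphabetical order (multiplying prefixes like di-/tri- are ignored for ordering).
Putting it together: 4-bromo-2,2-diiodohexane.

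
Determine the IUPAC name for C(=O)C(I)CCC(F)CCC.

5-fluoro-2-iodooctanal

The longest chain bearing the –CHO group is 8 carbons long (octane).
An aldehyde (terminal –CHO) is the principal characteristic group, giving the suffix -al.
The numbering direction is chosen so that the aldehyde carbon is C-1 by definition.
That gives a fluoro group at C-5; an iodo group at C-2.
The substituents are ordered alphabetically, ignoring any di-/tri- multipliers.
Putting it together: 5-fluoro-2-iodooctanal.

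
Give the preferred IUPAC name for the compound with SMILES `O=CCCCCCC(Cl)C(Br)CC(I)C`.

The longest chain bearing the –CHO group is 11 carbons long (undecane).
The highest-priority functional group is an aldehyde (terminal –CHO), so the name ends in -al.
Number the chain so that the aldehyde carbon is C-1 by definition.
This places a bromo group at C-8; a chloro group at C-7; an iodo group at C-10.
Substituent prefixes are cited in alphabetical order (multiplying prefixes like di-/tri- are ignored for ordering).
Assembling the pieces gives 8-bromo-7-chloro-10-iodoundecanal.

8-bromo-7-chloro-10-iodoundecanal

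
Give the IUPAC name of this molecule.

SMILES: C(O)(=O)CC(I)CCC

3-iodohexanoic acid

Counting along the main chain through the –COOH group gives 6 carbons: the parent is hexane.
The principal characteristic group is a carboxylic acid (terminal –COOH), named with the suffix -oic acid.
Number the chain so that the carboxylic acid carbon is C-1 by definition.
This places an iodo group at C-3.
The name is 3-iodohexanoic acid.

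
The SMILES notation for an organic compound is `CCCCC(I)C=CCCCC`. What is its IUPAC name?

The longest carbon chain that includes the multiple bond has 11 carbons, so the parent hydride is undecane.
There is one C=C double bond, indicated by the ending -ene.
Choose the numbering such that numbering from this end puts the double bond at C-5 rather than C-6.
With this numbering: the double bond between C-5 and C-6; an iodo group at C-7.
The name is 7-iodoundec-5-ene.

7-iodoundec-5-ene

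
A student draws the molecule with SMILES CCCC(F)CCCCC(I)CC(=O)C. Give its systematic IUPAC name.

Counting along the main chain through the carbonyl gives 12 carbons: the parent is dodecane.
The principal characteristic group is a ketone (C=O on an internal carbon), named with the suffix -one.
Choose the numbering such that numbering from this end puts the carbonyl group at C-2 rather than C-11.
With this numbering: the carbonyl at C-2; a fluoro group at C-9; an iodo group at C-4.
Prefixes are listed alphabetically: fluoro, iodo.
Assembling the pieces gives 9-fluoro-4-iodododecan-2-one.

9-fluoro-4-iodododecan-2-one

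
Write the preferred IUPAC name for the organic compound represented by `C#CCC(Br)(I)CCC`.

Counting along the main chain through the multiple bond gives 7 carbons: the parent is heptane.
There is one C≡C triple bond, indicated by the ending -yne.
Number the chain so that numbering from this end puts the triple bond at C-1 rather than C-6.
With this numbering: the triple bond between C-1 and C-2; a bromo group at C-4; an iodo group at C-4.
Prefixes are listed alphabetically: bromo, iodo.
Assembling the pieces gives 4-bromo-4-iodohept-1-yne.

4-bromo-4-iodohept-1-yne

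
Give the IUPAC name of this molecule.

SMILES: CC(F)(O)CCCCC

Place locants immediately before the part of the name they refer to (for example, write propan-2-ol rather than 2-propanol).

2-fluoroheptan-2-ol

The longest chain bearing the –OH group is 7 carbons long (heptane).
An alcohol (–OH) is the principal characteristic group, giving the suffix -ol.
The numbering direction is chosen so that numbering from this end puts the hydroxyl group at C-2 rather than C-6.
With this numbering: the hydroxyl at C-2; a fluoro group at C-2.
Putting it together: 2-fluoroheptan-2-ol.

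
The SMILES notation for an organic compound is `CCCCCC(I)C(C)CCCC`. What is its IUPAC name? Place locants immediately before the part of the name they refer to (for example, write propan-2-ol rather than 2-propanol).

The longest continuous carbon chain has 11 atoms, so the parent hydride is undecane.
The numbering direction is chosen so that the substituent locant set {5,6} is lower than {6,7} at the first point of difference.
This places an iodo group at C-6; a methyl group at C-5.
The substituents are ordered alphabetically, ignoring any di-/tri- multipliers.
Putting it together: 6-iodo-5-methylundecane.

6-iodo-5-methylundecane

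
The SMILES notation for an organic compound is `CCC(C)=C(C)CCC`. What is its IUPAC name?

3,4-dimethylhept-3-ene

The longest chain bearing the multiple bond is 7 carbons long (heptane).
The chain contains a C=C double bond, so the unsaturation ending is -ene.
The numbering direction is chosen so that numbering from this end puts the double bond at C-3 rather than C-4.
That gives the double bond between C-3 and C-4; methyl groups at C-3 and C-4.
Assembling the pieces gives 3,4-dimethylhept-3-ene.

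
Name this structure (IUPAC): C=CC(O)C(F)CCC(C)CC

4-fluoro-7-methylnon-1-en-3-ol

Counting along the main chain through the –OH group and the multiple bond gives 9 carbons: the parent is nonane.
The principal characteristic group is an alcohol (–OH), named with the suffix -ol.
The chain contains a C=C double bond, so the unsaturation ending is -ene.
Choose the numbering such that numbering from this end puts the hydroxyl group at C-3 rather than C-7.
This places the hydroxyl at C-3; the double bond between C-1 and C-2; a fluoro group at C-4; a methyl group at C-7.
Prefixes are listed alphabetically: fluoro, methyl.
Putting it together: 4-fluoro-7-methylnon-1-en-3-ol.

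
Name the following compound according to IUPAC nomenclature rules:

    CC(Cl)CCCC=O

5-chlorohexanal

Counting along the main chain through the –CHO group gives 6 carbons: the parent is hexane.
The principal characteristic group is an aldehyde (terminal –CHO), named with the suffix -al.
The numbering direction is chosen so that the aldehyde carbon is C-1 by definition.
With this numbering: a chloro group at C-5.
Putting it together: 5-chlorohexanal.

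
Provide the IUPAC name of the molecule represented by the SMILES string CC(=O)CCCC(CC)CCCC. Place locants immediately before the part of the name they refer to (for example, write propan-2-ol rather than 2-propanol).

The longest chain bearing the carbonyl is 10 carbons long (decane).
The principal characteristic group is a ketone (C=O on an internal carbon), named with the suffix -one.
The numbering direction is chosen so that numbering from this end puts the carbonyl group at C-2 rather than C-9.
That gives the carbonyl at C-2; an ethyl group at C-6.
Assembling the pieces gives 6-ethyldecan-2-one.

6-ethyldecan-2-one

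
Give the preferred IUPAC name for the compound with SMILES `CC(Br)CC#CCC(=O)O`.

6-bromohept-3-ynoic acid

Counting along the main chain through the –COOH group and the multiple bond gives 7 carbons: the parent is heptane.
A carboxylic acid (terminal –COOH) is the principal characteristic group, giving the suffix -oic acid.
A C≡C triple bond in the chain gives the infix -yne-.
Number the chain so that the carboxylic acid carbon is C-1 by definition.
This places the triple bond between C-3 and C-4; a bromo group at C-6.
Putting it together: 6-bromohept-3-ynoic acid.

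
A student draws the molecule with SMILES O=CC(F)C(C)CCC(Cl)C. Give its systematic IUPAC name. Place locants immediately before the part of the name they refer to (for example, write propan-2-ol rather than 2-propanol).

6-chloro-2-fluoro-3-methylheptanal

Counting along the main chain through the –CHO group gives 7 carbons: the parent is heptane.
The principal characteristic group is an aldehyde (terminal –CHO), named with the suffix -al.
Choose the numbering such that the aldehyde carbon is C-1 by definition.
With this numbering: a chloro group at C-6; a fluoro group at C-2; a methyl group at C-3.
The substituents are ordered alphabetically, ignoring any di-/tri- multipliers.
The name is 6-chloro-2-fluoro-3-methylheptanal.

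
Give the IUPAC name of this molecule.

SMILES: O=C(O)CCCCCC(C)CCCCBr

11-bromo-7-methylundecanoic acid

Counting along the main chain through the –COOH group gives 11 carbons: the parent is undecane.
The highest-priority functional group is a carboxylic acid (terminal –COOH), so the name ends in -oic acid.
The numbering direction is chosen so that the carboxylic acid carbon is C-1 by definition.
With this numbering: a bromo group at C-11; a methyl group at C-7.
Prefixes are listed alphabetically: bromo, methyl.
Putting it together: 11-bromo-7-methylundecanoic acid.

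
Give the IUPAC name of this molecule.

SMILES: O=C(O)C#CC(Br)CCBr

The longest carbon chain that includes the –COOH group and the multiple bond has 6 carbons, so the parent hydride is hexane.
A carboxylic acid (terminal –COOH) is the principal characteristic group, giving the suffix -oic acid.
There is one C≡C triple bond, indicated by the ending -yne.
Choose the numbering such that the carboxylic acid carbon is C-1 by definition.
That gives the triple bond between C-2 and C-3; bromo groups at C-4 and C-6.
Assembling the pieces gives 4,6-dibromohex-2-ynoic acid.

4,6-dibromohex-2-ynoic acid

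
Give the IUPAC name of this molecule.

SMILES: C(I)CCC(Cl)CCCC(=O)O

5-chloro-8-iodooctanoic acid

The longest chain bearing the –COOH group is 8 carbons long (octane).
The principal characteristic group is a carboxylic acid (terminal –COOH), named with the suffix -oic acid.
Number the chain so that the carboxylic acid carbon is C-1 by definition.
That gives a chloro group at C-5; an iodo group at C-8.
Substituent prefixes are cited in alphabetical order (multiplying prefixes like di-/tri- are ignored for ordering).
Putting it together: 5-chloro-8-iodooctanoic acid.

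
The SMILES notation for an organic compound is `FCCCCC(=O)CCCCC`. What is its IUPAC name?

1-fluorodecan-5-one

Counting along the main chain through the carbonyl gives 10 carbons: the parent is decane.
A ketone (C=O on an internal carbon) is the principal characteristic group, giving the suffix -one.
Number the chain so that numbering from this end puts the carbonyl group at C-5 rather than C-6.
This places the carbonyl at C-5; a fluoro group at C-1.
Putting it together: 1-fluorodecan-5-one.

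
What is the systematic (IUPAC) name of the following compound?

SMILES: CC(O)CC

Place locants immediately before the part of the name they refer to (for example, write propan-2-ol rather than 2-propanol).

butan-2-ol

The longest carbon chain that includes the –OH group has 4 carbons, so the parent hydride is butane.
The highest-priority functional group is an alcohol (–OH), so the name ends in -ol.
Choose the numbering such that numbering from this end puts the hydroxyl group at C-2 rather than C-3.
With this numbering: the hydroxyl at C-2.
The name is butan-2-ol.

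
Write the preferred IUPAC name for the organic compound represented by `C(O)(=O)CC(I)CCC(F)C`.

6-fluoro-3-iodoheptanoic acid

The longest carbon chain that includes the –COOH group has 7 carbons, so the parent hydride is heptane.
The principal characteristic group is a carboxylic acid (terminal –COOH), named with the suffix -oic acid.
The numbering direction is chosen so that the carboxylic acid carbon is C-1 by definition.
This places a fluoro group at C-6; an iodo group at C-3.
Substituent prefixes are cited in alphabetical order (multiplying prefixes like di-/tri- are ignored for ordering).
Assembling the pieces gives 6-fluoro-3-iodoheptanoic acid.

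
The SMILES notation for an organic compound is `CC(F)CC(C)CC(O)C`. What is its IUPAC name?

The longest chain bearing the –OH group is 7 carbons long (heptane).
An alcohol (–OH) is the principal characteristic group, giving the suffix -ol.
Number the chain so that numbering from this end puts the hydroxyl group at C-2 rather than C-6.
This places the hydroxyl at C-2; a fluoro group at C-6; a methyl group at C-4.
Prefixes are listed alphabetically: fluoro, methyl.
Putting it together: 6-fluoro-4-methylheptan-2-ol.

6-fluoro-4-methylheptan-2-ol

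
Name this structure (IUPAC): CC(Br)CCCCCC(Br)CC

The longest carbon chain is 10 atoms: the parent is decane.
The numbering direction is chosen so that the substituent locant set {2,8} is lower than {3,9} at the first point of difference.
That gives bromo groups at C-2 and C-8.
The name is 2,8-dibromodecane.

2,8-dibromodecane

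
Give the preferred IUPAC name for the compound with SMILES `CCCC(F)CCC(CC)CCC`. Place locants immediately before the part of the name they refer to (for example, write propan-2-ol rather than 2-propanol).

4-ethyl-7-fluorodecane

The longest continuous carbon chain has 10 atoms, so the parent hydride is decane.
The numbering direction is chosen so that the locant sets are identical either way, so the alphabetically earlier ethyl substituent takes the lower locant (4 rather than 7).
This places an ethyl group at C-4; a fluoro group at C-7.
Substituent prefixes are cited in alphabetical order (multiplying prefixes like di-/tri- are ignored for ordering).
Putting it together: 4-ethyl-7-fluorodecane.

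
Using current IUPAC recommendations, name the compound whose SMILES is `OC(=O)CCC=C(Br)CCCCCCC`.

The longest carbon chain that includes the –COOH group and the multiple bond has 12 carbons, so the parent hydride is dodecane.
The highest-priority functional group is a carboxylic acid (terminal –COOH), so the name ends in -oic acid.
A C=C double bond in the chain gives the infix -ene-.
The numbering direction is chosen so that the carboxylic acid carbon is C-1 by definition.
This places the double bond between C-4 and C-5; a bromo group at C-5.
Assembling the pieces gives 5-bromododec-4-enoic acid.

5-bromododec-4-enoic acid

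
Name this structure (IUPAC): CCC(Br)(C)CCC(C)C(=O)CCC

8-bromo-5,8-dimethyldecan-4-one

Counting along the main chain through the carbonyl gives 10 carbons: the parent is decane.
A ketone (C=O on an internal carbon) is the principal characteristic group, giving the suffix -one.
Number the chain so that numbering from this end puts the carbonyl group at C-4 rather than C-7.
This places the carbonyl at C-4; a bromo group at C-8; methyl groups at C-5 and C-8.
Prefixes are listed alphabetically: bromo, methyl.
Putting it together: 8-bromo-5,8-dimethyldecan-4-one.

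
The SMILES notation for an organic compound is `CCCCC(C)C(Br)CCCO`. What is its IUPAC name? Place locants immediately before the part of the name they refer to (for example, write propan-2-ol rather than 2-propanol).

The longest chain bearing the –OH group is 9 carbons long (nonane).
The highest-priority functional group is an alcohol (–OH), so the name ends in -ol.
The numbering direction is chosen so that numbering from this end puts the hydroxyl group at C-1 rather than C-9.
This places the hydroxyl at C-1; a bromo group at C-4; a methyl group at C-5.
Prefixes are listed alphabetically: bromo, methyl.
Putting it together: 4-bromo-5-methylnonan-1-ol.

4-bromo-5-methylnonan-1-ol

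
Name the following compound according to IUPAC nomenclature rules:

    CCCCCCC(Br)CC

3-bromononane

The parent chain contains 9 carbons (nonane).
Choose the numbering such that the substituent locant set {3} is lower than {7} at the first point of difference.
That gives a bromo group at C-3.
Assembling the pieces gives 3-bromononane.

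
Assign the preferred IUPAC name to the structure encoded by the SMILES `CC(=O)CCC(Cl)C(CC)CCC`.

5-chloro-6-ethylnonan-2-one

The longest chain bearing the carbonyl is 9 carbons long (nonane).
The highest-priority functional group is a ketone (C=O on an internal carbon), so the name ends in -one.
The numbering direction is chosen so that numbering from this end puts the carbonyl group at C-2 rather than C-8.
With this numbering: the carbonyl at C-2; a chloro group at C-5; an ethyl group at C-6.
Prefixes are listed alphabetically: chloro, ethyl.
Assembling the pieces gives 5-chloro-6-ethylnonan-2-one.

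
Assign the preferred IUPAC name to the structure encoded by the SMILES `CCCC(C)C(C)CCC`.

4,5-dimethyloctane

The longest continuous carbon chain has 8 atoms, so the parent hydride is octane.
The molecule is symmetric, so either numbering direction gives the same locants.
This places methyl groups at C-4 and C-5.
Putting it together: 4,5-dimethyloctane.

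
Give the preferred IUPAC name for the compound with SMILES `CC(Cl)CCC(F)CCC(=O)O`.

7-chloro-4-fluorooctanoic acid

The longest chain bearing the –COOH group is 8 carbons long (octane).
The principal characteristic group is a carboxylic acid (terminal –COOH), named with the suffix -oic acid.
Choose the numbering such that the carboxylic acid carbon is C-1 by definition.
This places a chloro group at C-7; a fluoro group at C-4.
The substituents are ordered alphabetically, ignoring any di-/tri- multipliers.
Putting it together: 7-chloro-4-fluorooctanoic acid.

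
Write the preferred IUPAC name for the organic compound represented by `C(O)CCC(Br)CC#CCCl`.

The longest carbon chain that includes the –OH group and the multiple bond has 8 carbons, so the parent hydride is octane.
An alcohol (–OH) is the principal characteristic group, giving the suffix -ol.
A C≡C triple bond in the chain gives the infix -yne-.
Choose the numbering such that numbering from this end puts the hydroxyl group at C-1 rather than C-8.
This places the hydroxyl at C-1; the triple bond between C-6 and C-7; a bromo group at C-4; a chloro group at C-8.
Prefixes are listed alphabetically: bromo, chloro.
Assembling the pieces gives 4-bromo-8-chlorooct-6-yn-1-ol.

4-bromo-8-chlorooct-6-yn-1-ol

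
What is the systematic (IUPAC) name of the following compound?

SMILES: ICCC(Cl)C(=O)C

3-chloro-5-iodopentan-2-one

Counting along the main chain through the carbonyl gives 5 carbons: the parent is pentane.
The highest-priority functional group is a ketone (C=O on an internal carbon), so the name ends in -one.
Number the chain so that numbering from this end puts the carbonyl group at C-2 rather than C-4.
With this numbering: the carbonyl at C-2; a chloro group at C-3; an iodo group at C-5.
Substituent prefixes are cited in alphabetical order (multiplying prefixes like di-/tri- are ignored for ordering).
Assembling the pieces gives 3-chloro-5-iodopentan-2-one.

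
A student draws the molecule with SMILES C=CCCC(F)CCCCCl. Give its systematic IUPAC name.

9-chloro-5-fluoronon-1-ene

The longest chain bearing the multiple bond is 9 carbons long (nonane).
The chain contains a C=C double bond, so the unsaturation ending is -ene.
Choose the numbering such that numbering from this end puts the double bond at C-1 rather than C-8.
With this numbering: the double bond between C-1 and C-2; a chloro group at C-9; a fluoro group at C-5.
The substituents are ordered alphabetically, ignoring any di-/tri- multipliers.
Assembling the pieces gives 9-chloro-5-fluoronon-1-ene.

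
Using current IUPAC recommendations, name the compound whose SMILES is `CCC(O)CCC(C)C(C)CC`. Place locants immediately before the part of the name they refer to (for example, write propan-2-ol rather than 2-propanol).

6,7-dimethylnonan-3-ol

The longest chain bearing the –OH group is 9 carbons long (nonane).
An alcohol (–OH) is the principal characteristic group, giving the suffix -ol.
The numbering direction is chosen so that numbering from this end puts the hydroxyl group at C-3 rather than C-7.
With this numbering: the hydroxyl at C-3; methyl groups at C-6 and C-7.
The name is 6,7-dimethylnonan-3-ol.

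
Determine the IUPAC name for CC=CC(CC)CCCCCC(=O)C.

8-ethylundec-9-en-2-one

Counting along the main chain through the carbonyl and the multiple bond gives 11 carbons: the parent is undecane.
The highest-priority functional group is a ketone (C=O on an internal carbon), so the name ends in -one.
The chain contains a C=C double bond, so the unsaturation ending is -ene.
Choose the numbering such that numbering from this end puts the carbonyl group at C-2 rather than C-10.
That gives the carbonyl at C-2; the double bond between C-9 and C-10; an ethyl group at C-8.
The name is 8-ethylundec-9-en-2-one.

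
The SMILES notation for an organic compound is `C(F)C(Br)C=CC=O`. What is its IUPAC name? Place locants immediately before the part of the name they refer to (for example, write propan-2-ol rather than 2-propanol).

The longest chain bearing the –CHO group and the multiple bond is 5 carbons long (pentane).
The highest-priority functional group is an aldehyde (terminal –CHO), so the name ends in -al.
There is one C=C double bond, indicated by the ending -ene.
Choose the numbering such that the aldehyde carbon is C-1 by definition.
That gives the double bond between C-2 and C-3; a bromo group at C-4; a fluoro group at C-5.
Substituent prefixes are cited in alphabetical order (multiplying prefixes like di-/tri- are ignored for ordering).
Assembling the pieces gives 4-bromo-5-fluoropent-2-enal.

4-bromo-5-fluoropent-2-enal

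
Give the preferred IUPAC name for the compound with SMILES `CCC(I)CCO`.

3-iodopentan-1-ol

The longest chain bearing the –OH group is 5 carbons long (pentane).
The highest-priority functional group is an alcohol (–OH), so the name ends in -ol.
The numbering direction is chosen so that numbering from this end puts the hydroxyl group at C-1 rather than C-5.
That gives the hydroxyl at C-1; an iodo group at C-3.
Putting it together: 3-iodopentan-1-ol.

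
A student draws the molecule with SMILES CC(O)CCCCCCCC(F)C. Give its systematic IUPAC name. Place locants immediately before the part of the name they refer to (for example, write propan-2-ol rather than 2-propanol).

The longest chain bearing the –OH group is 11 carbons long (undecane).
The principal characteristic group is an alcohol (–OH), named with the suffix -ol.
Choose the numbering such that numbering from this end puts the hydroxyl group at C-2 rather than C-10.
With this numbering: the hydroxyl at C-2; a fluoro group at C-10.
The name is 10-fluoroundecan-2-ol.

10-fluoroundecan-2-ol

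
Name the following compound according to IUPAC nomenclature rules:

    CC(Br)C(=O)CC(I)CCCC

Counting along the main chain through the carbonyl gives 9 carbons: the parent is nonane.
The highest-priority functional group is a ketone (C=O on an internal carbon), so the name ends in -one.
The numbering direction is chosen so that numbering from this end puts the carbonyl group at C-3 rather than C-7.
That gives the carbonyl at C-3; a bromo group at C-2; an iodo group at C-5.
The substituents are ordered alphabetically, ignoring any di-/tri- multipliers.
The name is 2-bromo-5-iodononan-3-one.

2-bromo-5-iodononan-3-one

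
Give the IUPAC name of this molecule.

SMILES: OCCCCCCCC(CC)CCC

The longest chain bearing the –OH group is 11 carbons long (undecane).
The principal characteristic group is an alcohol (–OH), named with the suffix -ol.
Number the chain so that numbering from this end puts the hydroxyl group at C-1 rather than C-11.
This places the hydroxyl at C-1; an ethyl group at C-8.
The name is 8-ethylundecan-1-ol.

8-ethylundecan-1-ol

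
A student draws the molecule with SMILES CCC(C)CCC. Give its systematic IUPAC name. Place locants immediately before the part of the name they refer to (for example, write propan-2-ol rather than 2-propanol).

The longest continuous carbon chain has 6 atoms, so the parent hydride is hexane.
The numbering direction is chosen so that the substituent locant set {3} is lower than {4} at the first point of difference.
This places a methyl group at C-3.
Assembling the pieces gives 3-methylhexane.

3-methylhexane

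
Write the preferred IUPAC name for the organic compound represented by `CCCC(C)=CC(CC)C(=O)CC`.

Counting along the main chain through the carbonyl and the multiple bond gives 9 carbons: the parent is nonane.
The principal characteristic group is a ketone (C=O on an internal carbon), named with the suffix -one.
A C=C double bond in the chain gives the infix -ene-.
Choose the numbering such that numbering from this end puts the carbonyl group at C-3 rather than C-7.
This places the carbonyl at C-3; the double bond between C-5 and C-6; an ethyl group at C-4; a methyl group at C-6.
Prefixes are listed alphabetically: ethyl, methyl.
The name is 4-ethyl-6-methylnon-5-en-3-one.

4-ethyl-6-methylnon-5-en-3-one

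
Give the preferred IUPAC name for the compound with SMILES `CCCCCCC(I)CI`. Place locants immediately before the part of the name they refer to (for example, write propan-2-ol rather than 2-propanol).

The longest carbon chain is 8 atoms: the parent is octane.
Choose the numbering such that the substituent locant set {1,2} is lower than {7,8} at the first point of difference.
That gives iodo groups at C-1 and C-2.
The name is 1,2-diiodooctane.

1,2-diiodooctane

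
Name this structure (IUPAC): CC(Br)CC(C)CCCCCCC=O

10-bromo-8-methylundecanal

The longest carbon chain that includes the –CHO group has 11 carbons, so the parent hydride is undecane.
The highest-priority functional group is an aldehyde (terminal –CHO), so the name ends in -al.
Number the chain so that the aldehyde carbon is C-1 by definition.
That gives a bromo group at C-10; a methyl group at C-8.
Substituent prefixes are cited in alphabetical order (multiplying prefixes like di-/tri- are ignored for ordering).
The name is 10-bromo-8-methylundecanal.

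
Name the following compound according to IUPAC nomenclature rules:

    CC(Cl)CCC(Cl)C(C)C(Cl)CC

The longest carbon chain is 9 atoms: the parent is nonane.
Number the chain so that the substituent locant set {2,5,6,7} is lower than {3,4,5,8} at the first point of difference.
With this numbering: chloro groups at C-2 and C-5 and C-7; a methyl group at C-6.
The substituents are ordered alphabetically, ignoring any di-/tri- multipliers.
Putting it together: 2,5,7-trichloro-6-methylnonane.

2,5,7-trichloro-6-methylnonane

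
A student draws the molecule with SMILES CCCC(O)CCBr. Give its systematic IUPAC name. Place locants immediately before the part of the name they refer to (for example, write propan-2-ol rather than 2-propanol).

1-bromohexan-3-ol

The longest chain bearing the –OH group is 6 carbons long (hexane).
The highest-priority functional group is an alcohol (–OH), so the name ends in -ol.
Choose the numbering such that numbering from this end puts the hydroxyl group at C-3 rather than C-4.
This places the hydroxyl at C-3; a bromo group at C-1.
Assembling the pieces gives 1-bromohexan-3-ol.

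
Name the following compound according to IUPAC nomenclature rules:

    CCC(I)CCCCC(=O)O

Counting along the main chain through the –COOH group gives 8 carbons: the parent is octane.
A carboxylic acid (terminal –COOH) is the principal characteristic group, giving the suffix -oic acid.
The numbering direction is chosen so that the carboxylic acid carbon is C-1 by definition.
That gives an iodo group at C-6.
The name is 6-iodooctanoic acid.

6-iodooctanoic acid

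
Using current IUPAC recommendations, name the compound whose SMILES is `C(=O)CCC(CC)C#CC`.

The longest carbon chain that includes the –CHO group and the multiple bond has 7 carbons, so the parent hydride is heptane.
An aldehyde (terminal –CHO) is the principal characteristic group, giving the suffix -al.
A C≡C triple bond in the chain gives the infix -yne-.
Number the chain so that the aldehyde carbon is C-1 by definition.
That gives the triple bond between C-5 and C-6; an ethyl group at C-4.
Assembling the pieces gives 4-ethylhept-5-ynal.

4-ethylhept-5-ynal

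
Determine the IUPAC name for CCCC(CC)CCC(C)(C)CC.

The parent chain contains 9 carbons (nonane).
Choose the numbering such that the substituent locant set {3,3,6} is lower than {4,7,7} at the first point of difference.
With this numbering: an ethyl group at C-6; two methyl groups at C-3.
The substituents are ordered alphabetically, ignoring any di-/tri- multipliers.
Assembling the pieces gives 6-ethyl-3,3-dimethylnonane.

6-ethyl-3,3-dimethylnonane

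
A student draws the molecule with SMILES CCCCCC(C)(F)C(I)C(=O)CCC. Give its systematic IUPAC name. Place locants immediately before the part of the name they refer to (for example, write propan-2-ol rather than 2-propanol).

Counting along the main chain through the carbonyl gives 11 carbons: the parent is undecane.
The highest-priority functional group is a ketone (C=O on an internal carbon), so the name ends in -one.
The numbering direction is chosen so that numbering from this end puts the carbonyl group at C-4 rather than C-8.
This places the carbonyl at C-4; a fluoro group at C-6; an iodo group at C-5; a methyl group at C-6.
The substituents are ordered alphabetically, ignoring any di-/tri- multipliers.
The name is 6-fluoro-5-iodo-6-methylundecan-4-one.

6-fluoro-5-iodo-6-methylundecan-4-one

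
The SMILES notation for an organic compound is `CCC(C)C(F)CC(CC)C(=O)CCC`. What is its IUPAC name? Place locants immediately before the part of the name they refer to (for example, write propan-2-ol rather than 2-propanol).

5-ethyl-7-fluoro-8-methyldecan-4-one

Counting along the main chain through the carbonyl gives 10 carbons: the parent is decane.
The principal characteristic group is a ketone (C=O on an internal carbon), named with the suffix -one.
Number the chain so that numbering from this end puts the carbonyl group at C-4 rather than C-7.
This places the carbonyl at C-4; an ethyl group at C-5; a fluoro group at C-7; a methyl group at C-8.
The substituents are ordered alphabetically, ignoring any di-/tri- multipliers.
Putting it together: 5-ethyl-7-fluoro-8-methyldecan-4-one.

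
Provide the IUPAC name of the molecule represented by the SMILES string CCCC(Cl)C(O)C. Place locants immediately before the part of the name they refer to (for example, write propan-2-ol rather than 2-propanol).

3-chlorohexan-2-ol

Counting along the main chain through the –OH group gives 6 carbons: the parent is hexane.
An alcohol (–OH) is the principal characteristic group, giving the suffix -ol.
The numbering direction is chosen so that numbering from this end puts the hydroxyl group at C-2 rather than C-5.
That gives the hydroxyl at C-2; a chloro group at C-3.
Assembling the pieces gives 3-chlorohexan-2-ol.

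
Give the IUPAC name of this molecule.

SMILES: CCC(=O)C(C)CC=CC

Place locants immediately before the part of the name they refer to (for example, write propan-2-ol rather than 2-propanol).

4-methyloct-6-en-3-one

Counting along the main chain through the carbonyl and the multiple bond gives 8 carbons: the parent is octane.
The principal characteristic group is a ketone (C=O on an internal carbon), named with the suffix -one.
The chain contains a C=C double bond, so the unsaturation ending is -ene.
The numbering direction is chosen so that numbering from this end puts the carbonyl group at C-3 rather than C-6.
With this numbering: the carbonyl at C-3; the double bond between C-6 and C-7; a methyl group at C-4.
Putting it together: 4-methyloct-6-en-3-one.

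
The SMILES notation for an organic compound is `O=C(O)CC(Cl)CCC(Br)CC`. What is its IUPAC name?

The longest carbon chain that includes the –COOH group has 8 carbons, so the parent hydride is octane.
The highest-priority functional group is a carboxylic acid (terminal –COOH), so the name ends in -oic acid.
The numbering direction is chosen so that the carboxylic acid carbon is C-1 by definition.
With this numbering: a bromo group at C-6; a chloro group at C-3.
The substituents are ordered alphabetically, ignoring any di-/tri- multipliers.
Putting it together: 6-bromo-3-chlorooctanoic acid.

6-bromo-3-chlorooctanoic acid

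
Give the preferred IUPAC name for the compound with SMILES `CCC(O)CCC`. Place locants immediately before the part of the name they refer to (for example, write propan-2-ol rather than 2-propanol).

Counting along the main chain through the –OH group gives 6 carbons: the parent is hexane.
The principal characteristic group is an alcohol (–OH), named with the suffix -ol.
The numbering direction is chosen so that numbering from this end puts the hydroxyl group at C-3 rather than C-4.
With this numbering: the hydroxyl at C-3.
Putting it together: hexan-3-ol.

hexan-3-ol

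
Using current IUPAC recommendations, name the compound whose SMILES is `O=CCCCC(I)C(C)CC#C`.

The longest chain bearing the –CHO group and the multiple bond is 9 carbons long (nonane).
The principal characteristic group is an aldehyde (terminal –CHO), named with the suffix -al.
A C≡C triple bond in the chain gives the infix -yne-.
Choose the numbering such that the aldehyde carbon is C-1 by definition.
That gives the triple bond between C-8 and C-9; an iodo group at C-5; a methyl group at C-6.
The substituents are ordered alphabetically, ignoring any di-/tri- multipliers.
Assembling the pieces gives 5-iodo-6-methylnon-8-ynal.

5-iodo-6-methylnon-8-ynal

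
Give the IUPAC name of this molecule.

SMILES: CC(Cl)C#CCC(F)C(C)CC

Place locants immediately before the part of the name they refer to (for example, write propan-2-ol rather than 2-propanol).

The longest carbon chain that includes the multiple bond has 9 carbons, so the parent hydride is nonane.
The chain contains a C≡C triple bond, so the unsaturation ending is -yne.
Choose the numbering such that numbering from this end puts the triple bond at C-3 rather than C-6.
That gives the triple bond between C-3 and C-4; a chloro group at C-2; a fluoro group at C-6; a methyl group at C-7.
Substituent prefixes are cited in alphabetical order (multiplying prefixes like di-/tri- are ignored for ordering).
Assembling the pieces gives 2-chloro-6-fluoro-7-methylnon-3-yne.

2-chloro-6-fluoro-7-methylnon-3-yne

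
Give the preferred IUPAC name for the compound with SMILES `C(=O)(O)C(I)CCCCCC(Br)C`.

8-bromo-2-iodononanoic acid

The longest carbon chain that includes the –COOH group has 9 carbons, so the parent hydride is nonane.
The highest-priority functional group is a carboxylic acid (terminal –COOH), so the name ends in -oic acid.
The numbering direction is chosen so that the carboxylic acid carbon is C-1 by definition.
With this numbering: a bromo group at C-8; an iodo group at C-2.
The substituents are ordered alphabetically, ignoring any di-/tri- multipliers.
Assembling the pieces gives 8-bromo-2-iodononanoic acid.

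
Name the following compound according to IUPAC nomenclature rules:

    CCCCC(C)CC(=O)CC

The longest carbon chain that includes the carbonyl has 9 carbons, so the parent hydride is nonane.
A ketone (C=O on an internal carbon) is the principal characteristic group, giving the suffix -one.
Choose the numbering such that numbering from this end puts the carbonyl group at C-3 rather than C-7.
That gives the carbonyl at C-3; a methyl group at C-5.
Putting it together: 5-methylnonan-3-one.

5-methylnonan-3-one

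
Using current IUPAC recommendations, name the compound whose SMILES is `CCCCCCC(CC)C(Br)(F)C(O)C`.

The longest carbon chain that includes the –OH group has 10 carbons, so the parent hydride is decane.
The principal characteristic group is an alcohol (–OH), named with the suffix -ol.
The numbering direction is chosen so that numbering from this end puts the hydroxyl group at C-2 rather than C-9.
With this numbering: the hydroxyl at C-2; a bromo group at C-3; an ethyl group at C-4; a fluoro group at C-3.
Prefixes are listed alphabetically: bromo, ethyl, fluoro.
Assembling the pieces gives 3-bromo-4-ethyl-3-fluorodecan-2-ol.

3-bromo-4-ethyl-3-fluorodecan-2-ol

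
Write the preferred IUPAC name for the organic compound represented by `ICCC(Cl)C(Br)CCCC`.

4-bromo-3-chloro-1-iodooctane

The longest carbon chain is 8 atoms: the parent is octane.
Number the chain so that the substituent locant set {1,3,4} is lower than {5,6,8} at the first point of difference.
With this numbering: a bromo group at C-4; a chloro group at C-3; an iodo group at C-1.
Substituent prefixes are cited in alphabetical order (multiplying prefixes like di-/tri- are ignored for ordering).
Putting it together: 4-bromo-3-chloro-1-iodooctane.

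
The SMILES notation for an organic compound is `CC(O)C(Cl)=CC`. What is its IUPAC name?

The longest carbon chain that includes the –OH group and the multiple bond has 5 carbons, so the parent hydride is pentane.
The highest-priority functional group is an alcohol (–OH), so the name ends in -ol.
The chain contains a C=C double bond, so the unsaturation ending is -ene.
Number the chain so that numbering from this end puts the hydroxyl group at C-2 rather than C-4.
That gives the hydroxyl at C-2; the double bond between C-3 and C-4; a chloro group at C-3.
The name is 3-chloropent-3-en-2-ol.

3-chloropent-3-en-2-ol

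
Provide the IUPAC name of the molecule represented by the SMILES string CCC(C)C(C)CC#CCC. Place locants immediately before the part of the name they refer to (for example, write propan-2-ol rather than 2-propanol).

The longest chain bearing the multiple bond is 9 carbons long (nonane).
The chain contains a C≡C triple bond, so the unsaturation ending is -yne.
The numbering direction is chosen so that numbering from this end puts the triple bond at C-3 rather than C-6.
This places the triple bond between C-3 and C-4; methyl groups at C-6 and C-7.
Putting it together: 6,7-dimethylnon-3-yne.

6,7-dimethylnon-3-yne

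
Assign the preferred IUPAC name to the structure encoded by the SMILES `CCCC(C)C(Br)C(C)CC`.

The longest continuous carbon chain has 8 atoms, so the parent hydride is octane.
Choose the numbering such that the substituent locant set {3,4,5} is lower than {4,5,6} at the first point of difference.
This places a bromo group at C-4; methyl groups at C-3 and C-5.
The substituents are ordered alphabetically, ignoring any di-/tri- multipliers.
Assembling the pieces gives 4-bromo-3,5-dimethyloctane.

4-bromo-3,5-dimethyloctane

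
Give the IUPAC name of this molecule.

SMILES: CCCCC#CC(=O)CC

The longest chain bearing the carbonyl and the multiple bond is 9 carbons long (nonane).
The principal characteristic group is a ketone (C=O on an internal carbon), named with the suffix -one.
The chain contains a C≡C triple bond, so the unsaturation ending is -yne.
The numbering direction is chosen so that numbering from this end puts the carbonyl group at C-3 rather than C-7.
With this numbering: the carbonyl at C-3; the triple bond between C-4 and C-5.
Putting it together: non-4-yn-3-one.

non-4-yn-3-one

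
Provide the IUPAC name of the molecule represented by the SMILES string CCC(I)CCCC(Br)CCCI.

The longest continuous carbon chain has 10 atoms, so the parent hydride is decane.
Number the chain so that the substituent locant set {1,4,8} is lower than {3,7,10} at the first point of difference.
That gives a bromo group at C-4; iodo groups at C-1 and C-8.
Substituent prefixes are cited in alphabetical order (multiplying prefixes like di-/tri- are ignored for ordering).
Assembling the pieces gives 4-bromo-1,8-diiododecane.

4-bromo-1,8-diiododecane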